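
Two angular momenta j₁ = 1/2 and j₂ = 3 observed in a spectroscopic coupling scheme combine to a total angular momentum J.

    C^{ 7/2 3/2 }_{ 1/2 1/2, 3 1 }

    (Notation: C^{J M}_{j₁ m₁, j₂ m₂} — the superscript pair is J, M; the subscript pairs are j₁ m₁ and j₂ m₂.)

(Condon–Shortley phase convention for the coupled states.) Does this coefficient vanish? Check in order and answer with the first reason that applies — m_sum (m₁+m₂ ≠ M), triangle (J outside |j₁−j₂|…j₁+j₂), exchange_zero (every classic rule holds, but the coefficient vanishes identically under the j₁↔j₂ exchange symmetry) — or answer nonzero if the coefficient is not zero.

nonzero

m-sum: m₁+m₂ = 1/2+1 = 3/2, M = 3/2  ✓
triangle: |j₁−j₂| = 5/2 ≤ J = 7/2 ≤ j₁+j₂ = 7/2  ✓
exchange: j₁≠j₂ or m₁≠m₂ — the exchange symmetry imposes no constraint here
value check: CG = +√(5/7) = +0.845154 ≠ 0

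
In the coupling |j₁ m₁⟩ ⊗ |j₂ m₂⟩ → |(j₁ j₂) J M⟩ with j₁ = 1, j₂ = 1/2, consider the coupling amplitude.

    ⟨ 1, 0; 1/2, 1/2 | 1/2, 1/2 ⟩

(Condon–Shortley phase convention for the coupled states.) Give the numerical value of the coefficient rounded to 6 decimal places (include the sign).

triangle: 1!·1!·0!/3! = 1/6
(j±m)!: 1!·1!·1!·0!·1!·0! = 1
prefactor² = (2J+1)·Δ·N² = 1/3
  k=1: −1/(1!·0!·0!·0!·1!·0!) = -1
Σ = -1  ⇒  CG² = 1/3·(-1)² = 1/3
CG = −√(1/3) = -0.577350

−√(1/3) ≈ -0.577350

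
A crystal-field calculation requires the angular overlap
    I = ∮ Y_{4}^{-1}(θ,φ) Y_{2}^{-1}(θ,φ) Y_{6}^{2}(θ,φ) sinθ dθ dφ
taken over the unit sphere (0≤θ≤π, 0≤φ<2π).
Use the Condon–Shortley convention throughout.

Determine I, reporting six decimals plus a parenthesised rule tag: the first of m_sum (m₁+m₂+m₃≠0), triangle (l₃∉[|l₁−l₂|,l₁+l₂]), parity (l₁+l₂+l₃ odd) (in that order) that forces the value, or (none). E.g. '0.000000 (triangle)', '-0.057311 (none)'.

Checks pass: Σm=0; 12 even; l₃=6∈[2,6].
(2·4+1)(2·2+1)(2·6+1) = 585
Δ: 0! 8! 4! / 13! → 1/6435
sum: t=0:+1/2304 = 1/2304
3j²(4 2 6; 0 0 0) = Δ·Π!·Σ² = 5/143  (sign +1)
sum: t=0:+1/4320 = 1/4320
3j²(4 2 6; -1 -1 2) = Δ·Π!·Σ² = 224/6435  (sign +1)
combine: 4πI² = 585·5/143·224/6435 = 1120/1573
take √, sign +1: I = 0.23803440
No selection rule forces the value: the integral is nonzero (none).

0.238034 (none)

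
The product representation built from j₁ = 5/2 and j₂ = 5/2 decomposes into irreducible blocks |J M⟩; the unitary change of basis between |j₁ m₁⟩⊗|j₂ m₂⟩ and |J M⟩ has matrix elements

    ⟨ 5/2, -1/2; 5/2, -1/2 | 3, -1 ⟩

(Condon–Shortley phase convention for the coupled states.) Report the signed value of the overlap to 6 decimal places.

√[7·2!3!3!/9! · 2!3!2!3!2!4!] = √(48/5)
  +(−1)^0/∏(0,2,3,2,0,1)! = 1/24  (running 1/24)
  +(−1)^1/∏(1,1,2,1,1,2)! = -1/4  (running -5/24)
  +(−1)^2/∏(2,0,1,0,2,3)! = 1/24  (running -1/6)
⟨..|..⟩ = √(48/5)·(-1/6) = -0.516398

-0.516398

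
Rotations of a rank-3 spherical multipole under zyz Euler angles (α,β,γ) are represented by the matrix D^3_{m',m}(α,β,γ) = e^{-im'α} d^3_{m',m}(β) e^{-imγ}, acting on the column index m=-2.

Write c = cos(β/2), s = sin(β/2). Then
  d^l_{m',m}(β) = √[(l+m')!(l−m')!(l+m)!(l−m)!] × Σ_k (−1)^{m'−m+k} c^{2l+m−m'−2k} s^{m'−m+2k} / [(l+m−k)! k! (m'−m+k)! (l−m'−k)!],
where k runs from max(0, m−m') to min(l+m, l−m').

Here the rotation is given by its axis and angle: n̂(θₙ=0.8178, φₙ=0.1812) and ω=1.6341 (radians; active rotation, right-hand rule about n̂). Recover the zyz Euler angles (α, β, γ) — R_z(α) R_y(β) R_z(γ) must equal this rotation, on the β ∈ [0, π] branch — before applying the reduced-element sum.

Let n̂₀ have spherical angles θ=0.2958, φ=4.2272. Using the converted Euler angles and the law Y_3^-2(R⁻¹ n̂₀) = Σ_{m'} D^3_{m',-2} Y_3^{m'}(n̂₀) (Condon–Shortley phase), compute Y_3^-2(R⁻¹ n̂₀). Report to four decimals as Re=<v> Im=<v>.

Re=-0.3683 Im=-0.0913

Axis–angle → zyz. n̂ = (sinθₙcosφₙ, sinθₙsinφₙ, cosθₙ) = (+0.717698, +0.131489, +0.683828), ω = 1.6341.
R = I cosω + sinω [n̂]ₓ + (1−cosω) n̂n̂ᵀ gives
  R = [+0.484414, -0.582119, +0.653055; +0.782798, -0.044878, -0.620656; +0.390604, +0.811864, +0.433942]
β = atan2(√(R₁₃²+R₂₃²), R₃₃) = 1.121933; α = atan2(R₂₃, R₁₃) mod 2π = 5.523218; γ = atan2(R₃₂, −R₃₁) mod 2π = 2.019226
Need the full column D^3_{m',-2} for m'=−3..3 at α=5.5232, β=1.1219, γ=2.0192.
cos(β/2)=0.846741, sin(β/2)=0.532005
d^3_{-3,-2}: single k=1 term ⇒ +0.567211;  D = -0.105872+0.557243i
d^3_{-2,-2}: k∈[0..1] ⇒ +0.368557 -0.727452 = -0.358895;  D = +0.291454-0.209428i
d^3_{-1,-2}: k∈[0..1] ⇒ -0.732267 +0.578135 = -0.154132;  D = +0.152690+0.021034i
d^3_{0,-2}: k∈[0..1] ⇒ +0.796883 -0.314575 = +0.482308;  D = -0.300993-0.376861i
d^3_{1,-2}: k∈[0..1] ⇒ -0.578135 +0.114111 = -0.464023;  D = -0.039870+0.462307i
d^3_{2,-2}: k∈[0..1] ⇒ +0.287166 -0.022672 = +0.264494;  D = +0.198009-0.175356i
d^3_{3,-2}: single k=0 term ⇒ -0.088390;  D = -0.088336-0.003108i
Y_3^{m'}(θ=0.2958,φ=4.2272) and Σ D·Y over m':
  (-0.1059+0.5572i)·(+0.0103-0.0012i)  (+0.2915-0.2094i)·(-0.0469-0.0685i)  (+0.1527+0.0210i)·(-0.1571+0.2979i)  (-0.3010-0.3769i)·(+0.5623+0.0000i)  (-0.0399+0.4623i)·(+0.1571+0.2979i)  (+0.1980-0.1754i)·(-0.0469+0.0685i)  (-0.0883-0.0031i)·(-0.0103-0.0012i)
Y_3^-2(R⁻¹ n̂) = -0.368321-0.091332i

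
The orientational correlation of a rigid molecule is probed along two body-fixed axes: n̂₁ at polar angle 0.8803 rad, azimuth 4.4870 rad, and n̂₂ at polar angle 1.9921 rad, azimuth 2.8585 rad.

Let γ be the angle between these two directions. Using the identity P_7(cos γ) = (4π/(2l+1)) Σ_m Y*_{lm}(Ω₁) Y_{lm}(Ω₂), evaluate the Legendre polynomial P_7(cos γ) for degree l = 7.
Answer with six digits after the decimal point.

Summing Y*_{l m}(θ₁,φ₁)·Y_{l m}(θ₂,φ₂) over m ∈ [−7, 7]; prefactor 4π/(2·7+1) = 0.837758:
  term(m=-7) = +0.008382-0.019611i   from Y*(Ω₁)=+0.080928-0.000561i, Y(Ω₂)=+0.105250-0.241595i
  term(m=-6) = +0.103986+0.037513i   from Y*(Ω₁)=-0.054220+0.244228i, Y(Ω₂)=+0.056300-0.438272i
  term(m=-5) = -0.033127+0.111614i   from Y*(Ω₁)=-0.385652-0.183375i, Y(Ω₂)=-0.042180-0.269361i
  term(m=-4) = +0.062813+0.014761i   from Y*(Ω₁)=+0.232889-0.294417i, Y(Ω₂)=+0.072967+0.155627i
  term(m=-3) = +0.000715-0.004088i   from Y*(Ω₁)=-0.007649-0.009534i, Y(Ω₂)=+0.224258+0.254909i
  term(m=-2) = -0.011516-0.001335i   from Y*(Ω₁)=+0.324684-0.157152i, Y(Ω₂)=-0.027124-0.017240i
  term(m=-1) = +0.002903-0.050250i   from Y*(Ω₁)=+0.033625+0.146651i, Y(Ω₂)=-0.321222-0.093445i
  term(m=+0) = -0.002731+0.000000i   from Y*(Ω₁)=+0.320995-0.000000i, Y(Ω₂)=-0.008508+0.000000i
  term(m=+1) = +0.002903+0.050250i   from Y*(Ω₁)=-0.033625+0.146651i, Y(Ω₂)=+0.321222-0.093445i
  term(m=+2) = -0.011516+0.001335i   from Y*(Ω₁)=+0.324684+0.157152i, Y(Ω₂)=-0.027124+0.017240i
  term(m=+3) = +0.000715+0.004088i   from Y*(Ω₁)=+0.007649-0.009534i, Y(Ω₂)=-0.224258+0.254909i
  term(m=+4) = +0.062813-0.014761i   from Y*(Ω₁)=+0.232889+0.294417i, Y(Ω₂)=+0.072967-0.155627i
  term(m=+5) = -0.033127-0.111614i   from Y*(Ω₁)=+0.385652-0.183375i, Y(Ω₂)=+0.042180-0.269361i
  term(m=+6) = +0.103986-0.037513i   from Y*(Ω₁)=-0.054220-0.244228i, Y(Ω₂)=+0.056300+0.438272i
  term(m=+7) = +0.008382+0.019611i   from Y*(Ω₁)=-0.080928-0.000561i, Y(Ω₂)=-0.105250-0.241595i
Accumulated sum +0.265579+0.000000i; after 4π/(2l+1) scaling, +0.222491+0.000000i ⇒ P_7 = 0.222491

0.222491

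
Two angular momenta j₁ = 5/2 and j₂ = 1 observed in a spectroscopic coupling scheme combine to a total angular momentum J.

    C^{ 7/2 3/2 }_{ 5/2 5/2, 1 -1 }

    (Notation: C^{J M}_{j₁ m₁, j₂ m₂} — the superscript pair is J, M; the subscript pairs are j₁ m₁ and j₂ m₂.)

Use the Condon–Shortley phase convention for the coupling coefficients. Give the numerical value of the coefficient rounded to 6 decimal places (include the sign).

√[8·0!5!2!/8! · 5!0!0!2!5!2!] = √(19200/7)
  +(−1)^0/∏(0,0,0,0,5,2)! = 1/240  (running 1/240)
⟨..|..⟩ = √(19200/7)·(1/240) = +0.218218

+0.218218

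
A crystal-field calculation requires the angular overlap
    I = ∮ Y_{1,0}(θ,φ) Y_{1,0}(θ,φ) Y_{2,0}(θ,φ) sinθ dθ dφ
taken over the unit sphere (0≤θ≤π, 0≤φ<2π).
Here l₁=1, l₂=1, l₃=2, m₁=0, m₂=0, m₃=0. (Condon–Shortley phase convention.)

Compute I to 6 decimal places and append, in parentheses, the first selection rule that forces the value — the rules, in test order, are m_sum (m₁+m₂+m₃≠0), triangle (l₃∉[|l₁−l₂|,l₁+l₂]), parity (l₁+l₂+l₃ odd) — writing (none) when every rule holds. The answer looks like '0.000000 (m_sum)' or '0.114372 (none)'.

Checks pass: Σm=0; 4 even; l₃=2∈[0,2].
(2·1+1)(2·1+1)(2·2+1) = 45
Δ: 0! 2! 2! / 5! → 1/30
sum: t=0:+1/1 = 1/1
3j²(1 1 2; 0 0 0) = Δ·Π!·Σ² = 2/15  (sign +1)
(m-triple is (0,0,0) — same symbol as above.)
combine: 4πI² = 45·2/15·2/15 = 4/5
take √, sign +1: I = 0.25231325
No selection rule forces the value: the integral is nonzero (none).

0.252313 (none)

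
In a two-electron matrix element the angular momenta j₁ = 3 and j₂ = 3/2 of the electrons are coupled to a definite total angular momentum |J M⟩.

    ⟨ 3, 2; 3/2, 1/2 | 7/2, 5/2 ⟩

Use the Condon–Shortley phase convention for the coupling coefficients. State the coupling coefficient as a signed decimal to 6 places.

+0.377964  (= +√(1/7))

triangle: 1!·5!·2!/9! = 240/362880
(j±m)!: 5!·1!·2!·1!·6!·1! = 172800
prefactor² = (2J+1)·Δ·N² = 6400/7
  k=0: +1/(0!·1!·1!·2!·4!·0!) = 1/48
  k=1: −1/(1!·0!·0!·1!·5!·1!) = -1/120
Σ = 1/80  ⇒  CG² = 6400/7·(1/80)² = 1/7
CG = +√(1/7) = +0.377964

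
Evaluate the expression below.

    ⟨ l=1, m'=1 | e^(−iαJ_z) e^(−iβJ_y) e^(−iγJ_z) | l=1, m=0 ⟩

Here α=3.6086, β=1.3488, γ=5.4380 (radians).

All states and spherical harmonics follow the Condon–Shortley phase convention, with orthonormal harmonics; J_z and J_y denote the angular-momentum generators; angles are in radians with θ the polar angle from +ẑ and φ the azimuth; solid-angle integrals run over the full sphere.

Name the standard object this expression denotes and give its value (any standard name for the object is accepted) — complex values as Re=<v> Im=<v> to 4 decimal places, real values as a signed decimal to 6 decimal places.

Wigner D-matrix element, Re=0.6159 Im=-0.3105

This is a Wigner D-matrix element — the rotation-matrix element ⟨l m'| R(α,β,γ) |l m⟩ in the angular-momentum basis.
Split into d^1_{1,0}(β=1.3488) × two z-phases.
Half-angle: c=0.781082, s=0.624429. N=√(2·1·1·1)=1.414214
Admissible k: 0..0 (factorial args all ≥0)
  k=0: (−1)^1·1.4142/(1)·0.7811^1·0.6244^1 = -0.689754
d^1_{1,0}(1.3488) = -0.689754
Attach z-rotation phases: D = e^{-i(1)(3.6086)}·(-0.689754)·e^{-i(0)(5.4380)} = +0.615895-0.310538i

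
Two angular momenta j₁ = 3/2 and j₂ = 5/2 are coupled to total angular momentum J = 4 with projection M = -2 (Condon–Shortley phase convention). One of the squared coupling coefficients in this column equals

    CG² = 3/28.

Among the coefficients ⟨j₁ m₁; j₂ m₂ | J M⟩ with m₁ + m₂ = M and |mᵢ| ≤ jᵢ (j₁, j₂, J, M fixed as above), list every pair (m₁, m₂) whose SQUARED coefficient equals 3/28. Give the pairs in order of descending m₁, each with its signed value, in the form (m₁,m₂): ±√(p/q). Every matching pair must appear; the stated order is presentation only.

(1/2,-5/2): +√(3/28)

Admissible pairs with m₁+m₂ = M = -2: (-3/2,-1/2), (-1/2,-3/2), (1/2,-5/2)
  (m₁,m₂)=(1/2,-5/2): CG² = 3/28, CG = +√(3/28)   ← matches the target
  (m₁,m₂)=(-1/2,-3/2): CG² = 15/28, CG = +√(15/28)
  (m₁,m₂)=(-3/2,-1/2): CG² = 5/14, CG = +√(5/14)
Pairs with CG² = 3/28: (1/2,-5/2): +√(3/28)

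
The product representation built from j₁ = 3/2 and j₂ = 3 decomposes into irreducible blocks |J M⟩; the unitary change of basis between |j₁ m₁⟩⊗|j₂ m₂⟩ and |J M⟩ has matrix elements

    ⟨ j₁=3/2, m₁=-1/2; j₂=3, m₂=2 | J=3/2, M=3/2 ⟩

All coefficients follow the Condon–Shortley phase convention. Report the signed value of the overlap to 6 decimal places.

j₁+j₂−J=3  J+j₁−j₂=0  J−j₁+j₂=3  j₁+j₂+J+1=7
(j₁±m₁, j₂±m₂, J±M) = (1,2,5,1,3,0)
P² = 288/7
sum k=2..2:
  [2] +1/12 = 1/12
S = 1/12
C² = P²·S² = 2/7 ; C = +0.534522

+√(2/7) = +0.534522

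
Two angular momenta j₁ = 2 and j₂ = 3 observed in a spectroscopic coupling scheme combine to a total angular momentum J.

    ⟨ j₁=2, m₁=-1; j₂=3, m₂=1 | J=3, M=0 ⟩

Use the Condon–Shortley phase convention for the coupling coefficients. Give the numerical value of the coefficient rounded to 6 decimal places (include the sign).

+0.182574

j₁+j₂−J=2  J+j₁−j₂=2  J−j₁+j₂=4  j₁+j₂+J+1=9
(j₁±m₁, j₂±m₂, J±M) = (1,3,4,2,3,3)
P² = 96/5
sum k=1..2:
  [1] −1/12 = -1/12
  [2] +1/8 = 1/8
S = 1/24
C² = P²·S² = 1/30 ; C = +0.182574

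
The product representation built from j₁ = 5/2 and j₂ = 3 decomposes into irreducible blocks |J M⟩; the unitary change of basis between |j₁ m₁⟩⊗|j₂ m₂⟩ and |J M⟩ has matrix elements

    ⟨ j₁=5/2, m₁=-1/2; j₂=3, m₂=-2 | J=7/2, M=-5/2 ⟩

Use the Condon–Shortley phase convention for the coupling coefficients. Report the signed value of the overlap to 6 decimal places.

j₁+j₂−J=2  J+j₁−j₂=3  J−j₁+j₂=4  j₁+j₂+J+1=10
(j₁±m₁, j₂±m₂, J±M) = (2,3,1,5,1,6)
P² = 4608/7
sum k=0..1:
  [0] +1/72 = 1/72
  [1] −1/48 = -1/48
S = -1/144
C² = P²·S² = 2/63 ; C = -0.178174

-0.178174  (= −√(2/63))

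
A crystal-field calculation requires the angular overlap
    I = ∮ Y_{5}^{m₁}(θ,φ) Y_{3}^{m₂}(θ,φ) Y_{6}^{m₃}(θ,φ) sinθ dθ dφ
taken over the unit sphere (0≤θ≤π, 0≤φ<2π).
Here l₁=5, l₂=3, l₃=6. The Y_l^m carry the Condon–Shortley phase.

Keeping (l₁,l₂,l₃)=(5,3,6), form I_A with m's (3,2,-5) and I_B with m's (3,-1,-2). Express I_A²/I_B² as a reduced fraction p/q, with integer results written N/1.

l's match ⇒ only the (l;m) 3-j factors differ between A and B.
A: triangle coeff Δ(5,3,6) = 1/675675; Σ_t [1,2]: t=1:−1/120960 t=2:+1/483840 = -1/161280; (3j)²=2/91 [(5 3 6; 3 2 -5)], sign=+1
B: triangle coeff Δ(5,3,6) = 1/675675; Σ_t [0,2]: t=0:+1/11520 t=1:−1/30240 t=2:+1/1935360 = 1/18432; (3j)²=7/429 [(5 3 6; 3 -1 -2)], sign=+1
I_A²/I_B² = (2/91)/(7/429) = 66/49

66/49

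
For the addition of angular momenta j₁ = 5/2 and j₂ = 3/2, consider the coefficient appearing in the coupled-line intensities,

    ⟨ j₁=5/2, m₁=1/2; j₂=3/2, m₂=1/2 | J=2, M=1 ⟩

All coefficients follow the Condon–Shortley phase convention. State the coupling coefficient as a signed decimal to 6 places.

√[5·2!3!1!/7! · 3!2!2!1!3!1!] = √(12/7)
  +(−1)^1/∏(1,1,1,1,2,0)! = -1/2  (running -1/2)
  +(−1)^2/∏(2,0,0,0,3,1)! = 1/12  (running -5/12)
⟨..|..⟩ = √(12/7)·(-5/12) = -0.545545

-0.545545  (= −√(25/84))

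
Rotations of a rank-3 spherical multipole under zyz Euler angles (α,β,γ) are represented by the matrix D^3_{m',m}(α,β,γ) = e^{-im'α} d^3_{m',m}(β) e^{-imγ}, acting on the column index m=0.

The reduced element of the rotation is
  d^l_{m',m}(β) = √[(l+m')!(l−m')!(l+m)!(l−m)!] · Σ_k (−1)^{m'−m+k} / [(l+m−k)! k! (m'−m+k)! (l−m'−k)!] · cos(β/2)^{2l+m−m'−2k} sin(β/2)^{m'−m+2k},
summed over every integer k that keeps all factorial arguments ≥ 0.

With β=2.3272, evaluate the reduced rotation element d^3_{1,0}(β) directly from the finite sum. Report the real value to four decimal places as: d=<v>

d=-0.4268

d^3_{1,0}(β=2.3272) via the finite sum:
Half-angle: c=0.396036, s=0.918235. N=√(24·2·6·6)=41.569219
k∈{0,1,2} keeps every argument non-negative
  k=0: (−1)^1·41.5692/(12)·0.3960^5·0.9182^1 = -0.030990
  k=1: (−1)^2·41.5692/(4)·0.3960^3·0.9182^3 = +0.499780
  k=2: (−1)^3·41.5692/(12)·0.3960^1·0.9182^5 = -0.895560
d^3_{1,0}(2.3272) = -0.030990 +0.499780 -0.895560 = -0.426770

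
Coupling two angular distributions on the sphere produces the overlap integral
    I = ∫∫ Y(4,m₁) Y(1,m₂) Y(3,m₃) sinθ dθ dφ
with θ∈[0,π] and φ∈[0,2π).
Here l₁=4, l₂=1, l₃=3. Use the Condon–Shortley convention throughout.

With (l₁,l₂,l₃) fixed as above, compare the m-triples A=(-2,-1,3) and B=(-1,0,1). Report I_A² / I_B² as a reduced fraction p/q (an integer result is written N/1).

l's match ⇒ only the (l;m) 3-j factors differ between A and B.
A: triangle coeff Δ(4,1,3) = 1/252; Σ_t [0,0]: t=0:+1/1440 = 1/1440; (3j)²=1/252 [(4 1 3; -2 -1 3)], sign=+1
B: triangle coeff Δ(4,1,3) = 1/252; Σ_t [1,1]: t=1:−1/48 = -1/48; (3j)²=5/84 [(4 1 3; -1 0 1)], sign=-1
I_A²/I_B² = (1/252)/(5/84) = 1/15

1/15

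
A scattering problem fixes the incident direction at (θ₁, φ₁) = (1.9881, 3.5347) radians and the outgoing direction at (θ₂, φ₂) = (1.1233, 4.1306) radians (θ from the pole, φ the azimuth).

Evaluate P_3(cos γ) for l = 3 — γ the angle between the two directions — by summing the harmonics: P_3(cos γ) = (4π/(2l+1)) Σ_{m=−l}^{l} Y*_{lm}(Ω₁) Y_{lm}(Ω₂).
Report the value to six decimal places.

Addition theorem: P_3(cos γ) = (4π/7) Σ_m Y*_{lm}(Ω₁) Y_{lm}(Ω₂), m = −3…3:
  m=-3: (-0.121626-0.294650i) × (+0.301067+0.053098i) = -0.020972-0.095167i  (running Σ = -0.020972-0.095167i)
  m=-2: (-0.244577-0.244977i) × (-0.142352-0.330031i) = -0.046034+0.115591i  (running Σ = -0.067006+0.020424i)
  m=-1: (+0.048761+0.020221i) × (+0.010217-0.015533i) = +0.000812-0.000551i  (running Σ = -0.066194+0.019873i)
  m=0: (+0.329518-0.000000i) × (-0.333258+0.000000i) = -0.109815+0.000000i  (running Σ = -0.176008+0.019873i)
  m=1: (-0.048761+0.020221i) × (-0.010217-0.015533i) = +0.000812+0.000551i  (running Σ = -0.175196+0.020424i)
  m=2: (-0.244577+0.244977i) × (-0.142352+0.330031i) = -0.046034-0.115591i  (running Σ = -0.221230-0.095167i)
  m=3: (+0.121626-0.294650i) × (-0.301067+0.053098i) = -0.020972+0.095167i  (running Σ = -0.242202+0.000000i)
Total Σ_m = -0.242202+0.000000i. Multiply by 1.795196: -0.434801+0.000000i. P_3(cos γ) = -0.434801

-0.434801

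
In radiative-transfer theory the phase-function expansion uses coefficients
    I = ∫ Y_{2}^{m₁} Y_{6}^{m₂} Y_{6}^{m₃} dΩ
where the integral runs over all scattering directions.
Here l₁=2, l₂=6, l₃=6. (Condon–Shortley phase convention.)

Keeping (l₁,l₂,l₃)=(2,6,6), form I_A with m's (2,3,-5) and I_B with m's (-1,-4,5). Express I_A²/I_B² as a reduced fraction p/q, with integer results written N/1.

10/27

Same 2,6,6: normalisation and zero-m 3j drop out of the ratio.
A: Δ: 2! 2! 10! / 15! → 1/90090; sum: t=0:+1/1451520 = 1/1451520; 3j²(2 6 6; 2 3 -5) = Δ·Π!·Σ² = 1/91  (sign -1)
B: Δ: 2! 2! 10! / 15! → 1/90090; sum: t=1:−1/725760 t=2:+1/7257600 = -1/806400; 3j²(2 6 6; -1 -4 5) = Δ·Π!·Σ² = 27/910  (sign +1)
I_A²/I_B² = (1/91)/(27/910) = 10/27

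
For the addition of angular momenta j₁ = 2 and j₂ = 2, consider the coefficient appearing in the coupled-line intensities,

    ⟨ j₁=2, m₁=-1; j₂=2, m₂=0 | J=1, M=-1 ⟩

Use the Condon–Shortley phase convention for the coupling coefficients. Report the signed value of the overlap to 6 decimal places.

triangle: 3!·1!·1!/6! = 6/720
(j±m)!: 1!·3!·2!·2!·0!·2! = 48
prefactor² = (2J+1)·Δ·N² = 6/5
  k=2: +1/(2!·1!·1!·0!·0!·1!) = 1/2
Σ = 1/2  ⇒  CG² = 6/5·(1/2)² = 3/10
CG = +√(3/10) = +0.547723

+√(3/10) ≈ +0.547723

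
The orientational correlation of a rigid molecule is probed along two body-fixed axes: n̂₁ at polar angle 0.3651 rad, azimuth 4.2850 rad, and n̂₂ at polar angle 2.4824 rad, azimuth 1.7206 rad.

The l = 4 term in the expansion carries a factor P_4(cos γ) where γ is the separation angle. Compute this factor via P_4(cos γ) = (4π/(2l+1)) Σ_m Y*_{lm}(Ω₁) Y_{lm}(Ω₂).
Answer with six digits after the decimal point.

0.346293

Term-by-term m-sum for l=4 (normalisation 4π/9 = 1.396263):
  m=-4: (-0.000995, -0.007122) × (0.051425, -0.035122) = (-0.000301, -0.000331)  (running Σ = (-0.000301, -0.000331))
  m=-3: (0.051014, 0.015147) × (-0.098761, -0.204758) = (-0.001937, -0.011942)  (running Σ = (-0.002238, -0.012273))
  m=-2: (-0.142971, 0.164325) × (-0.404552, 0.124968) = (0.037304, -0.084345)  (running Σ = (0.035066, -0.096618))
  m=-1: (-0.203236, -0.446217) × (0.046972, 0.311208) = (0.129320, -0.084208)  (running Σ = (0.164385, -0.180826))
  m=0: (0.367034, -0.000000) × (-0.220025, 0.000000) = (-0.080757, 0.000000)  (running Σ = (0.083629, -0.180826))
  m=1: (0.203236, -0.446217) × (-0.046972, 0.311208) = (0.129320, 0.084208)  (running Σ = (0.212948, -0.096618))
  m=2: (-0.142971, -0.164325) × (-0.404552, -0.124968) = (0.037304, 0.084345)  (running Σ = (0.250252, -0.012273))
  m=3: (-0.051014, 0.015147) × (0.098761, -0.204758) = (-0.001937, 0.011942)  (running Σ = (0.248315, -0.000331))
  m=4: (-0.000995, 0.007122) × (0.051425, 0.035122) = (-0.000301, 0.000331)  (running Σ = (0.248014, 0.000000))
Total Σ_m = (0.248014, 0.000000). Multiply by 1.396263: (0.346293, 0.000000). P_4(cos γ) = 0.346293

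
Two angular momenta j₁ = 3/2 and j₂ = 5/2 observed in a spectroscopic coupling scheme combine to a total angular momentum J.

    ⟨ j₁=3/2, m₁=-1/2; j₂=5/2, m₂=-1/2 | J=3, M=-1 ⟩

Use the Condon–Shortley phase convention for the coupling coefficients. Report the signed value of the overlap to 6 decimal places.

triangle: 1!·2!·4!/8! = 48/40320
(j±m)!: 1!·2!·2!·3!·2!·4! = 1152
prefactor² = (2J+1)·Δ·N² = 48/5
  k=0: +1/(0!·1!·2!·2!·0!·2!) = 1/8
  k=1: −1/(1!·0!·1!·1!·1!·3!) = -1/6
Σ = -1/24  ⇒  CG² = 48/5·(-1/24)² = 1/60
CG = −√(1/60) = -0.129099

-0.129099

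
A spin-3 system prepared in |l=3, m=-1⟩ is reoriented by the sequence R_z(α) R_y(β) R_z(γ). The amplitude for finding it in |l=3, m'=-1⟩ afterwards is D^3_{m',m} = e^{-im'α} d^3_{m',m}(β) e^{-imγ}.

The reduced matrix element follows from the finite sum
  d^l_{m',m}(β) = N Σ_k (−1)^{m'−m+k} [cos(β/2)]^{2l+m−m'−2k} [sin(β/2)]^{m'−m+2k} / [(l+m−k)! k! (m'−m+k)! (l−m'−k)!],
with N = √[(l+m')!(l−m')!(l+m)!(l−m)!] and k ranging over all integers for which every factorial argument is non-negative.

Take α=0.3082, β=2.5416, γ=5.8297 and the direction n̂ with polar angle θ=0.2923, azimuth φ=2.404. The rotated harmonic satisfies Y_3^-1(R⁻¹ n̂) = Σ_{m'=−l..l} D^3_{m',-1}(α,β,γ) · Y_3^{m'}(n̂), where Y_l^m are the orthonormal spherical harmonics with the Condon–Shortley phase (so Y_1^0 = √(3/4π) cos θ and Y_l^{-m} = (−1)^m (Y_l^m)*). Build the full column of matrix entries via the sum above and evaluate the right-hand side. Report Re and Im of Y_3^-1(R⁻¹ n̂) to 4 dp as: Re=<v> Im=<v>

Re=-0.4418 Im=-0.0357

Need the full column D^3_{m',-1} for m'=−3..3 at α=0.3082, β=2.5416, γ=5.8297.
cos(β/2)=0.295517, sin(β/2)=0.955338
d^3_{-3,-1}: single k=2 term ⇒ +0.026958;  D = +0.024021+0.012236i
d^3_{-2,-1}: k∈[1..2] ⇒ +0.006809 -0.142314 = -0.135505;  D = -0.133711-0.021978i
d^3_{-1,-1}: k∈[0..2] ⇒ +0.000666 -0.055684 +0.436458 = +0.381440;  D = +0.377422-0.055223i
d^3_{0,-1}: k∈[0..2] ⇒ -0.007459 +0.233845 -0.814624 = -0.588237;  D = -0.528781+0.257707i
d^3_{1,-1}: k∈[0..2] ⇒ +0.041763 -0.581944 +0.760223 = +0.220042;  D = +0.159239-0.151860i
d^3_{2,-1}: k∈[0..1] ⇒ -0.142314 +0.743646 = +0.601332;  D = +0.288775-0.527456i
d^3_{3,-1}: single k=0 term ⇒ +0.281733;  D = +0.053958-0.276517i
Y_3^{m'}(θ=0.2923,φ=2.404) and Σ D·Y over m':
  (+0.0240+0.0122i)·(+0.0060-0.0080i)  (-0.1337-0.0220i)·(+0.0078+0.0809i)  (+0.3774-0.0552i)·(-0.2471-0.2245i)  (-0.5288+0.2577i)·(+0.5663+0.0000i)  (+0.1592-0.1519i)·(+0.2471-0.2245i)  (+0.2888-0.5275i)·(+0.0078-0.0809i)  (+0.0540-0.2765i)·(-0.0060-0.0080i)
Y_3^-1(R⁻¹ n̂) = -0.441844-0.035748i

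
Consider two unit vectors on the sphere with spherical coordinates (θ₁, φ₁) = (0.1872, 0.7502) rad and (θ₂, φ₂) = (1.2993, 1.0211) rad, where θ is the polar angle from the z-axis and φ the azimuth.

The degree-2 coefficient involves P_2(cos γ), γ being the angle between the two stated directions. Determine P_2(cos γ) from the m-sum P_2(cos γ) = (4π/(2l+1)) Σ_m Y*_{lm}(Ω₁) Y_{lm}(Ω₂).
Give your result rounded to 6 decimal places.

Term-by-term m-sum for l=2 (normalisation 4π/5 = 2.513274):
  term(m=-2) = 0.00411 - 0.00247j   from Y*(Ω₁)=0.00094 + 0.01335j, Y(Ω₂)=-0.16281 - 0.31939j
  term(m=-1) = 0.02717 - 0.00754j   from Y*(Ω₁)=0.10334 + 0.09631j, Y(Ω₂)=0.10427 - 0.17019j
  term(m=+0) = -0.14792 + 0.00000j   from Y*(Ω₁)=0.59801 + 0.00000j, Y(Ω₂)=-0.24735 + 0.00000j
  term(m=+1) = 0.02717 + 0.00754j   from Y*(Ω₁)=-0.10334 + 0.09631j, Y(Ω₂)=-0.10427 - 0.17019j
  term(m=+2) = 0.00411 + 0.00247j   from Y*(Ω₁)=0.00094 - 0.01335j, Y(Ω₂)=-0.16281 + 0.31939j
Accumulated sum -0.08536 + 0.00000j; after 4π/(2l+1) scaling, -0.21454 + 0.00000j ⇒ P_2 = -0.214541

-0.214541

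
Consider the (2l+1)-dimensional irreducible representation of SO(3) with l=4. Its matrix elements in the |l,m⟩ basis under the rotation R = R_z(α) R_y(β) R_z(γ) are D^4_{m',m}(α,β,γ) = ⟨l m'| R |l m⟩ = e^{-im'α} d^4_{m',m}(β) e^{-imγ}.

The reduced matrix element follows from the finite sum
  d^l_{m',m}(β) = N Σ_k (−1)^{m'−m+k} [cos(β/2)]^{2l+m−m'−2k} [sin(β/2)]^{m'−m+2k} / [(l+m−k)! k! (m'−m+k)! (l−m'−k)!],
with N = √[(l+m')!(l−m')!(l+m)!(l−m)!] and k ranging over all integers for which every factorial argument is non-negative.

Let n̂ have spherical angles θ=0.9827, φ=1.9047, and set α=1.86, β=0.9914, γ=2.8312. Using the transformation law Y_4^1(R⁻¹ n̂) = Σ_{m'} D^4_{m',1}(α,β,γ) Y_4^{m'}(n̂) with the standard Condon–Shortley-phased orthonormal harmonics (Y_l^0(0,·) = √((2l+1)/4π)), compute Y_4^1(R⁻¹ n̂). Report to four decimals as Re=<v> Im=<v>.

Need the full column D^4_{m',1} for m'=−4..4 at α=1.8600, β=0.9914, γ=2.8312.
cos(β/2)=0.879636, sin(β/2)=0.475648
d^4_{-4,1}: single k=5 term ⇒ +0.124002;  D = -0.012822-0.123337i
d^4_{-3,1}: k∈[4..5] ⇒ +0.405389 -0.071119 = +0.334270;  D = -0.308813+0.127948i
d^4_{-2,1}: k∈[3..5] ⇒ +0.801467 -0.351513 +0.020556 = +0.470510;  D = +0.296583+0.365264i
d^4_{-1,1}: k∈[2..5] ⇒ +1.048065 -0.919336 +0.134403 -0.002620 = +0.260513;  D = +0.147010-0.215070i
d^4_{0,1}: k∈[1..4] ⇒ +0.866804 -1.520677 +0.444633 -0.021668 = -0.230907;  D = +0.219873+0.070527i
d^4_{1,1}: k∈[0..3] ⇒ +0.358446 -1.572098 +0.919336 -0.089602 = -0.383918;  D = +0.008134-0.383832i
d^4_{2,1}: k∈[0..2] ⇒ -0.822323 +1.202200 -0.234342 = +0.145536;  D = +0.140340-0.038540i
d^4_{3,1}: k∈[0..1] ⇒ +0.831876 -0.405389 = +0.426487;  D = -0.225538-0.361972i
d^4_{4,1}: single k=0 term ⇒ -0.424096;  D = +0.281035-0.317612i
Y_4^{m'}(θ=0.9827,φ=1.9047) and Σ D·Y over m':
  (-0.0128-0.1233i)·(+0.0494-0.2062i)  (-0.3088+0.1279i)·(+0.3369+0.2155i)  (+0.2966+0.3653i)·(-0.2099+0.1655i)  (+0.1470-0.2151i)·(+0.0605+0.1744i)  (+0.2199+0.0705i)·(-0.3087+0.0000i)  (+0.0081-0.3838i)·(-0.0605+0.1744i)  (+0.1403-0.0385i)·(-0.2099-0.1655i)  (-0.2255-0.3620i)·(-0.3369+0.2155i)  (+0.2810-0.3176i)·(+0.0494+0.2062i)
Y_4^1(R⁻¹ n̂) = -0.037859+0.061497i

Re=-0.0379 Im=0.0615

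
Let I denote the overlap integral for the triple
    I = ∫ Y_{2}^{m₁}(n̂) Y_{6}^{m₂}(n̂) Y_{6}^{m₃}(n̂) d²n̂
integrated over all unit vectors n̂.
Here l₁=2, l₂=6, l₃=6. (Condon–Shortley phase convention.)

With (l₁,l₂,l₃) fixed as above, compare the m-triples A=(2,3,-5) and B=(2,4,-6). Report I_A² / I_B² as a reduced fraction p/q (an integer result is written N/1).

5/2

l's match ⇒ only the (l;m) 3-j factors differ between A and B.
A: triangle coeff Δ(2,6,6) = 1/90090; Σ_t [0,0]: t=0:+1/1451520 = 1/1451520; (3j)²=1/91 [(2 6 6; 2 3 -5)], sign=-1
B: triangle coeff Δ(2,6,6) = 1/90090; Σ_t [0,0]: t=0:+1/14515200 = 1/14515200; (3j)²=2/455 [(2 6 6; 2 4 -6)], sign=+1
I_A²/I_B² = (1/91)/(2/455) = 5/2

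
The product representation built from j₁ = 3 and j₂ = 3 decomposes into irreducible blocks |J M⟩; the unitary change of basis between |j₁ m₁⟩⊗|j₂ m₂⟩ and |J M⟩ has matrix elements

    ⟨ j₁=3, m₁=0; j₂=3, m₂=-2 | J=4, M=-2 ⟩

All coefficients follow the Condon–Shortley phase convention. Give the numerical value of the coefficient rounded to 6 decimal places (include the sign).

+0.139573

triangle: 2!*4!*4!/11! = 1152/39916800
(j±m)!: 3!*3!*1!*5!*2!*6! = 6220800
prefactor² = (2J+1)*Δ*N² = 124416/77
  k=0: +1/(0!*2!*3!*1!*1!*3!) = 1/72
  k=1: −1/(1!*1!*2!*0!*2!*4!) = -1/96
Σ = 1/288  ⇒  CG² = 124416/77*(1/288)² = 3/154
CG = +√(3/154) = +0.139573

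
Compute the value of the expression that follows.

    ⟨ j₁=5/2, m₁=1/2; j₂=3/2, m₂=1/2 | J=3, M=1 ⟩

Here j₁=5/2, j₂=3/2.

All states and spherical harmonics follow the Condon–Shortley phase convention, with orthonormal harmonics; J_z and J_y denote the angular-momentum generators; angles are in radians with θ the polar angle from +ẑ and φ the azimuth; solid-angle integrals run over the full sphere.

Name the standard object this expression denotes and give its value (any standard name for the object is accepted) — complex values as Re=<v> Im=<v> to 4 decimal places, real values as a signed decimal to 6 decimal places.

Clebsch–Gordan coefficient, −√(1/60) ≈ -0.129099

This is a Clebsch–Gordan (vector-coupling) coefficient.
j₁+j₂−J=1  J+j₁−j₂=4  J−j₁+j₂=2  j₁+j₂+J+1=8
(j₁±m₁, j₂±m₂, J±M) = (3,2,2,1,4,2)
P² = 48/5
sum k=0..1:
  [0] +1/8 = 1/8
  [1] −1/6 = -1/6
S = -1/24
C² = P²·S² = 1/60 ; C = -0.129099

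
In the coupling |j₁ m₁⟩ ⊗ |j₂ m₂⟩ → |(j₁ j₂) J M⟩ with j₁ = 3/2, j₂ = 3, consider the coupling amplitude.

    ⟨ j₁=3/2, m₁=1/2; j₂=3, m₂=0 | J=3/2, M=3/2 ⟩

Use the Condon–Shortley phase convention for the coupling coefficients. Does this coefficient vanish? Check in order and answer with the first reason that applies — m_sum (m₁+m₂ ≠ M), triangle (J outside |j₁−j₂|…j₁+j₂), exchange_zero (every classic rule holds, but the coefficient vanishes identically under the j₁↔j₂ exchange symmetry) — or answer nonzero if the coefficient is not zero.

m-sum: m₁+m₂ = 1/2+0 = 1/2, M = 3/2  ✗ ⇒ coefficient is 0

m_sum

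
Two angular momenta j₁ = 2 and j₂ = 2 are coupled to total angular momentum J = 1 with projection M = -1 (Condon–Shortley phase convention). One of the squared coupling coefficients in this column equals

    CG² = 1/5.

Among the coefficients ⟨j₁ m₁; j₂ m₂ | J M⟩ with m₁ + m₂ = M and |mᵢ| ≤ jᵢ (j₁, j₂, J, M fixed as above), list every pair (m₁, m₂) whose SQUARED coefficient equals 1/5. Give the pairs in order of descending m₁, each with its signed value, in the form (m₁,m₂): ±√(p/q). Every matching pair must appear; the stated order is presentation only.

(1,-2): +√(1/5); (-2,1): −√(1/5)

Admissible pairs with m₁+m₂ = M = -1: (-2,1), (-1,0), (0,-1), (1,-2)
  (m₁,m₂)=(1,-2): CG² = 1/5, CG = +√(1/5)   ← matches the target
  (m₁,m₂)=(0,-1): CG² = 3/10, CG = −√(3/10)
  (m₁,m₂)=(-1,0): CG² = 3/10, CG = +√(3/10)
  (m₁,m₂)=(-2,1): CG² = 1/5, CG = −√(1/5)   ← matches the target
Pairs with CG² = 1/5: (1,-2): +√(1/5); (-2,1): −√(1/5)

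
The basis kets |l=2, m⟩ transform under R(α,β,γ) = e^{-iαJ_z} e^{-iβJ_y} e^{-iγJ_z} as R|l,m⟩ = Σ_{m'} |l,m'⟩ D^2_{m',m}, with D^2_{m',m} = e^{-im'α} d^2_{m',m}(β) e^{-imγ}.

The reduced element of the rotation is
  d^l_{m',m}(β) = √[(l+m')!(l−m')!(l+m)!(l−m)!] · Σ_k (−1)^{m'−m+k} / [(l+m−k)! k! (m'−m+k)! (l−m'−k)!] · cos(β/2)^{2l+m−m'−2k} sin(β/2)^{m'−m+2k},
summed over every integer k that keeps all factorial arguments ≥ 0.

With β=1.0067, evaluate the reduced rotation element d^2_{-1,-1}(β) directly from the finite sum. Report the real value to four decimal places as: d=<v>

d^2_{-1,-1}(β=1.0067) via the finite sum:
With c≡cos(β/2)=0.875972 and s≡sin(β/2)=0.482363, N=[1·6·1·6]^{1/2}=6.000000
k∈{0,1} keeps every argument non-negative
  k=0: (−1)^0·6.0000/(6)·0.8760^4·0.4824^0 = +0.588789
  k=1: (−1)^1·6.0000/(2)·0.8760^2·0.4824^2 = -0.535610
d^2_{-1,-1}(1.0067) = +0.588789 -0.535610 = +0.053179

d=0.0532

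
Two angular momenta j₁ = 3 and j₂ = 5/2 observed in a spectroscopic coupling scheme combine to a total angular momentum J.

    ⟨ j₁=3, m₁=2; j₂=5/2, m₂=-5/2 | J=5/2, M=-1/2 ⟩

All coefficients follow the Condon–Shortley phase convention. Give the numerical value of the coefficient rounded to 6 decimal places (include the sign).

√[6·3!3!2!/9! · 5!1!0!5!2!3!] = √(1440/7)
  +(−1)^0/∏(0,3,1,0,2,2)! = 1/24  (running 1/24)
⟨..|..⟩ = √(1440/7)·(1/24) = +0.597614

+√(5/14) = +0.597614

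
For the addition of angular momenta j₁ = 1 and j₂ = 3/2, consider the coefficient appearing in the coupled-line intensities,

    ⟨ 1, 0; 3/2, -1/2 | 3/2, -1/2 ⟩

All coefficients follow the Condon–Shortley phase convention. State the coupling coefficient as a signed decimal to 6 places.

triangle: 1!*1!*2!/5! = 2/120
(j±m)!: 1!*1!*1!*2!*1!*2! = 4
prefactor² = (2J+1)*Δ*N² = 4/15
  k=0: +1/(0!*1!*1!*1!*0!*1!) = 1
  k=1: −1/(1!*0!*0!*0!*1!*2!) = -1/2
Σ = 1/2  ⇒  CG² = 4/15*(1/2)² = 1/15
CG = +√(1/15) = +0.258199

+√(1/15) ≈ +0.258199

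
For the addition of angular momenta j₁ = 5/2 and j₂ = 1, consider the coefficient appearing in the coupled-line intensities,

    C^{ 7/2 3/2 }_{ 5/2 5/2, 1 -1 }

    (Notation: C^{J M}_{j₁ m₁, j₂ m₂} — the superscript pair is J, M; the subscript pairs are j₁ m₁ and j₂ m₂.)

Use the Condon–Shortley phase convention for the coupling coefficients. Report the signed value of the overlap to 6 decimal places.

+√(1/21) = +0.218218

j₁+j₂−J=0  J+j₁−j₂=5  J−j₁+j₂=2  j₁+j₂+J+1=8
(j₁±m₁, j₂±m₂, J±M) = (5,0,0,2,5,2)
P² = 19200/7
sum k=0..0:
  [0] +1/240 = 1/240
S = 1/240
C² = P²·S² = 1/21 ; C = +0.218218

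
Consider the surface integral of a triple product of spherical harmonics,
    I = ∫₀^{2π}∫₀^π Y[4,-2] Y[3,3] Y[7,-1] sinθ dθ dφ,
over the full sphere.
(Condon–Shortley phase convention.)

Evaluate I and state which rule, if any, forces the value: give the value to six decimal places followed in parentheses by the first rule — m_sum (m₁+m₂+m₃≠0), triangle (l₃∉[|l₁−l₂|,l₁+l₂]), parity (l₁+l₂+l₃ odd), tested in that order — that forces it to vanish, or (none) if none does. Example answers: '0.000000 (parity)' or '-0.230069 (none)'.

-0.035654 (none)

Rules hold: Σm=0, L=14 even, 1≤7≤7.
N = 9·7·15 = 945
Δ = 0!·8!·6!/15! = 1/45045
Racah Σ t=0..0: t=0:+1/20736 = 1/20736
⇒ 3j(4 3 7; 0 0 0)² = 35/1287, sgn -1
Racah Σ t=0..0: t=0:+1/1036800 = 1/1036800
⇒ 3j(4 3 7; -2 3 -1)² = 4/6435, sgn +1
4πI² = N·(3j₀)²·(3jₘ)² = 980/61347
I = -1·√(0.0159747/4π) = -0.03565426
No selection rule forces the value: the integral is nonzero (none).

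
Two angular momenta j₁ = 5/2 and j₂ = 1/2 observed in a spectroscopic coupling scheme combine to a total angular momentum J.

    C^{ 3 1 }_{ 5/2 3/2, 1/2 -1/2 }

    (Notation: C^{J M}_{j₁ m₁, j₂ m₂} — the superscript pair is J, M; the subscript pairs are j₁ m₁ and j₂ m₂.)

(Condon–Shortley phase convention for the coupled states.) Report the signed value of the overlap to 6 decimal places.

√[7·0!5!1!/7! · 4!1!0!1!4!2!] = √(192)
  +(−1)^0/∏(0,0,1,0,4,1)! = 1/24  (running 1/24)
⟨..|..⟩ = √(192)·(1/24) = +0.577350

+0.577350  (= +√(1/3))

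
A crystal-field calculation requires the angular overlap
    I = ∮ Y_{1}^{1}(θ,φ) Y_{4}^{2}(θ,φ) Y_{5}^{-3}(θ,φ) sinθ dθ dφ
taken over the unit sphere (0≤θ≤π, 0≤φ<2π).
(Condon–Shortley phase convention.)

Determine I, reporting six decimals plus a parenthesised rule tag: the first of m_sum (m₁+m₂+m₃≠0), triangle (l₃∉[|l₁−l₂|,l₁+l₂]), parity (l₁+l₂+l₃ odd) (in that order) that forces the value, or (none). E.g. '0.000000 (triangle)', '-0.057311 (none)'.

m-sum 0 ✓  L=10 even ✓  3≤5≤5 ✓
Π(2lᵢ+1) = 3×9×11 = 297
triangle coeff Δ(1,4,5) = 1/495
Σ_t [0,0]: t=0:+1/576 = 1/576
(3j)²=5/99 [(1 4 5; 0 0 0)], sign=-1
Σ_t [0,0]: t=0:+1/2880 = 1/2880
(3j)²=28/495 [(1 4 5; 1 2 -3)], sign=+1
⇒ 4πI² = 28/33
I = (-1)√(28/33/(4π)) = -0.25984664
No selection rule forces the value: the integral is nonzero (none).

-0.259847 (none)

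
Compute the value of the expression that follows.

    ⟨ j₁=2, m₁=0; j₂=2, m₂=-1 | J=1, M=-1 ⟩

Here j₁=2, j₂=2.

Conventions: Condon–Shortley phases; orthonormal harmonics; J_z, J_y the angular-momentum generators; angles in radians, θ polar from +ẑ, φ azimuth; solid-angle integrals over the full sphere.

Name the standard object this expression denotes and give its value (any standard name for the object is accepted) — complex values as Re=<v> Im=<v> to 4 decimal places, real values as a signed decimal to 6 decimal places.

This is a Clebsch–Gordan (vector-coupling) coefficient.
triangle: 3!·1!·1!/6! = 6/720
(j±m)!: 2!·2!·1!·3!·0!·2! = 48
prefactor² = (2J+1)·Δ·N² = 6/5
  k=1: −1/(1!·2!·1!·0!·0!·1!) = -1/2
Σ = -1/2  ⇒  CG² = 6/5·(-1/2)² = 3/10
CG = −√(3/10) = -0.547723

Clebsch–Gordan coefficient, −√(3/10) ≈ -0.547723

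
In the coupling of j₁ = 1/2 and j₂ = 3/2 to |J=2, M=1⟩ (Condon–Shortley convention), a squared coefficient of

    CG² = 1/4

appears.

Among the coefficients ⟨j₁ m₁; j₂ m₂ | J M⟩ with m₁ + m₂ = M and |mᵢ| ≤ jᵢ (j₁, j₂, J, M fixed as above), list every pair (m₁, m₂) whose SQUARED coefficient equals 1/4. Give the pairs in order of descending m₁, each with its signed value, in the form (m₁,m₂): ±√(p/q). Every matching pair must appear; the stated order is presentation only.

(-1/2,3/2): +√(1/4)

Admissible pairs with m₁+m₂ = M = 1: (-1/2,3/2), (1/2,1/2)
  (m₁,m₂)=(1/2,1/2): CG² = 3/4, CG = +√(3/4)
  (m₁,m₂)=(-1/2,3/2): CG² = 1/4, CG = +√(1/4)   ← matches the target
Pairs with CG² = 1/4: (-1/2,3/2): +√(1/4)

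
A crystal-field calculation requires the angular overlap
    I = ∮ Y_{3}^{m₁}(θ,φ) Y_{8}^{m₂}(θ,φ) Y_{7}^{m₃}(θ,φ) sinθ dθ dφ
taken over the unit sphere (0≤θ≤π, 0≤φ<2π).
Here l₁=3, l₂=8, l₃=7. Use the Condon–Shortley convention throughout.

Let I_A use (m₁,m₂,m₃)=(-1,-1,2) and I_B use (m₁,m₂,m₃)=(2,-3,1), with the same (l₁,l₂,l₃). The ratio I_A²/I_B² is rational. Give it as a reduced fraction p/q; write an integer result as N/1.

l's match ⇒ only the (l;m) 3-j factors differ between A and B.
A: triangle coeff Δ(3,8,7) = 1/5290740; Σ_t [2,4]: t=2:+1/4838400 t=3:−1/5806080 t=4:+1/104509440 = 23/522547200; (3j)²=529/377910 [(3 8 7; -1 -1 2)], sign=-1
B: triangle coeff Δ(3,8,7) = 1/5290740; Σ_t [0,1]: t=0:+1/14515200 t=1:−1/11612160 = -1/58060800; (3j)²=55/58786 [(3 8 7; 2 -3 1)], sign=-1
I_A²/I_B² = (529/377910)/(55/58786) = 3703/2475

3703/2475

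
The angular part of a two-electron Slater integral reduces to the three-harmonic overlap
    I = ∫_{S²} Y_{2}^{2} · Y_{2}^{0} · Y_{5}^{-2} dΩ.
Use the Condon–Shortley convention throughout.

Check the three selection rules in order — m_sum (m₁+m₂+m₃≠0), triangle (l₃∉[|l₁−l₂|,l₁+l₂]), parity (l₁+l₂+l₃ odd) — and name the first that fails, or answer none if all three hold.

azimuthal sum: 2 + 0 − 2 = 0  ✓
l₃ must lie in [0,4]; have l₃=5  ✗
L = 2 + 2 + 5 = 9 (odd)

triangle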